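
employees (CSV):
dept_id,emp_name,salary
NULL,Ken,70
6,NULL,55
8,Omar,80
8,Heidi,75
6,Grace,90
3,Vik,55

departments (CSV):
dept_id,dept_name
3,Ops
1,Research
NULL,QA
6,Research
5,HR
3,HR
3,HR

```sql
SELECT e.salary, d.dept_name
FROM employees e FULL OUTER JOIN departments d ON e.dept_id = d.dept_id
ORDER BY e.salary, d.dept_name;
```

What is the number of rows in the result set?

11

FULL OUTER JOIN keeps every row from both sides; unmatched rows get NULL for the other side's columns.
Matching on e.dept_id = d.dept_id. A NULL in a compared column never satisfies the condition.
Matched pairs: 5; unmatched e rows kept: 3; unmatched d rows kept: 3.
Total: 5 matched + 6 padded = 11 rows.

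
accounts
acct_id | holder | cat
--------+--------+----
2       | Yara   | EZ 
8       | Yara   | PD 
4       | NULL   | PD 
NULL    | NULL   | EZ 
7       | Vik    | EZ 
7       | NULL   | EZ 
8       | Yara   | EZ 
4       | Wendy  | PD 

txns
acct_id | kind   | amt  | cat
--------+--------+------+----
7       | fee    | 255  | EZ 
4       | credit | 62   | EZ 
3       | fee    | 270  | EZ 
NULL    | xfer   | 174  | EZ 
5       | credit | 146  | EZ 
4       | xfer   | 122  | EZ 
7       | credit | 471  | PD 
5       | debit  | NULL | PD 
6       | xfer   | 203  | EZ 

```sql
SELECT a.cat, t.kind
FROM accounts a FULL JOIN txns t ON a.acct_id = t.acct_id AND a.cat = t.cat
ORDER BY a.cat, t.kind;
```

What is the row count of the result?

16

FULL OUTER JOIN keeps every row from both sides; unmatched rows get NULL for the other side's columns.
Matching on a.acct_id = t.acct_id AND a.cat = t.cat. A NULL in a compared column never satisfies the condition.
Matched pairs: 2; unmatched a rows kept: 6; unmatched t rows kept: 8.
Total: 2 matched + 14 padded = 16 rows.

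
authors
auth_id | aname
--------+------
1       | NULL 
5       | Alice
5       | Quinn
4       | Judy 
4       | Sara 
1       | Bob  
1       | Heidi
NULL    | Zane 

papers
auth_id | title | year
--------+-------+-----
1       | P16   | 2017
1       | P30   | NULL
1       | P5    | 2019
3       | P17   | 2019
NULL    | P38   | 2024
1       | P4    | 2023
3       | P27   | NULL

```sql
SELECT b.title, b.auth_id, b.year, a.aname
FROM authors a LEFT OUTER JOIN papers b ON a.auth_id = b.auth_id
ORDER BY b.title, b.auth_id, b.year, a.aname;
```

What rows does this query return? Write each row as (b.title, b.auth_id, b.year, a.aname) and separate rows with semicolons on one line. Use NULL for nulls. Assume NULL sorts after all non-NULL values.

(P16, 1, 2017, Bob); (P16, 1, 2017, Heidi); (P16, 1, 2017, NULL); (P30, 1, NULL, Bob); (P30, 1, NULL, Heidi); (P30, 1, NULL, NULL); (P4, 1, 2023, Bob); (P4, 1, 2023, Heidi); (P4, 1, 2023, NULL); (P5, 1, 2019, Bob); (P5, 1, 2019, Heidi); (P5, 1, 2019, NULL); (NULL, NULL, NULL, Alice); (NULL, NULL, NULL, Judy); (NULL, NULL, NULL, Quinn); (NULL, NULL, NULL, Sara); (NULL, NULL, NULL, Zane)

LEFT JOIN keeps every row from `authors`; unmatched rows get NULL for `papers`'s columns.
Matching on a.auth_id = b.auth_id. A NULL in a compared column never satisfies the condition.
- a (auth_id=1) pairs with 4 row(s) of b.
- a (auth_id=5) has no partner → padded with NULL.
- a (auth_id=5) has no partner → padded with NULL.
- a (auth_id=4) has no partner → padded with NULL.
- a (auth_id=4) has no partner → padded with NULL.
- a (auth_id=1) pairs with 4 row(s) of b.
- a (auth_id=1) pairs with 4 row(s) of b.
- a (auth_id=NULL) has no partner → padded with NULL.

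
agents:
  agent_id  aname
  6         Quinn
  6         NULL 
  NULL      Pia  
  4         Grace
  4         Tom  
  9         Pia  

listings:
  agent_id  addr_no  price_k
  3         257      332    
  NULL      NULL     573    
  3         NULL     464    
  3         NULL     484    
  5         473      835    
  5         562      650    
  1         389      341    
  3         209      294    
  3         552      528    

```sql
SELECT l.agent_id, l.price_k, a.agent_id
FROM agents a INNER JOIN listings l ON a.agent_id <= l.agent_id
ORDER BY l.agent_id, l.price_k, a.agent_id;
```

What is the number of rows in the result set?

INNER JOIN keeps only pairs where the ON condition holds.
Matching on a.agent_id <= l.agent_id. A NULL in a compared column never satisfies the condition.
- a (agent_id=6) has no partner → excluded.
- a (agent_id=6) has no partner → excluded.
- a (agent_id=NULL) has no partner → excluded.
- a (agent_id=4) pairs with 2 row(s) of l.
- a (agent_id=4) pairs with 2 row(s) of l.
- a (agent_id=9) has no partner → excluded.
Total: 4 rows.

4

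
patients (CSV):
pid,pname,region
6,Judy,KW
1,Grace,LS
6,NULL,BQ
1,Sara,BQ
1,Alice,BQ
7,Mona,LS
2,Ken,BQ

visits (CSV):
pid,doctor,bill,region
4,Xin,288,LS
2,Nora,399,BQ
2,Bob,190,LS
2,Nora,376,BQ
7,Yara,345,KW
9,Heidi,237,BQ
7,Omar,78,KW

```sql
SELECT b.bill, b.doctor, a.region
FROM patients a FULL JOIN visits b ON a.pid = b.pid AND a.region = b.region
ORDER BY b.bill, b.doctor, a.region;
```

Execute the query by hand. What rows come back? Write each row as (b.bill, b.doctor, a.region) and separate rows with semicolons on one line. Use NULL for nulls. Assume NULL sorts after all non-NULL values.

(78, Omar, NULL); (190, Bob, NULL); (237, Heidi, NULL); (288, Xin, NULL); (345, Yara, NULL); (376, Nora, BQ); (399, Nora, BQ); (NULL, NULL, BQ); (NULL, NULL, BQ); (NULL, NULL, BQ); (NULL, NULL, KW); (NULL, NULL, LS); (NULL, NULL, LS)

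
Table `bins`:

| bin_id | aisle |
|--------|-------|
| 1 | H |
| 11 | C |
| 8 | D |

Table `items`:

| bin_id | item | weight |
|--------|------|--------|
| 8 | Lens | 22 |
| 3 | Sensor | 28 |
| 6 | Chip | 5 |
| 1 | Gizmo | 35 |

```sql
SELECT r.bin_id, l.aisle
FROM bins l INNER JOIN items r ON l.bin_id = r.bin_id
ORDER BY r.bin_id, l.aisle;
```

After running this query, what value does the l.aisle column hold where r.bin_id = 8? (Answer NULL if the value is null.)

INNER JOIN keeps only pairs where the ON condition holds.
Matching on l.bin_id = r.bin_id.
Matched pairs: 2.

D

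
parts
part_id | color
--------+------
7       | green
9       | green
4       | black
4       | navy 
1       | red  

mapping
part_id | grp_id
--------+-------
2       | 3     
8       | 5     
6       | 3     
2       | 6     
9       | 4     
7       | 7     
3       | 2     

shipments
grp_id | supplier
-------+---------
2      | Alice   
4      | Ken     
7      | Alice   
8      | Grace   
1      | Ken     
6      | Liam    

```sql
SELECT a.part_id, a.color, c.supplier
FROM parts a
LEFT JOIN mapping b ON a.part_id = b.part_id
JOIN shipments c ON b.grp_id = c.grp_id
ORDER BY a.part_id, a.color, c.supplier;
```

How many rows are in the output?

Step 1 — a LEFT JOIN b on part_id → 5 row(s).
Then INNER JOIN `shipments c` on grp_id: keep only rows whose b.grp_id appears in c.
Result: 2 row(s).

2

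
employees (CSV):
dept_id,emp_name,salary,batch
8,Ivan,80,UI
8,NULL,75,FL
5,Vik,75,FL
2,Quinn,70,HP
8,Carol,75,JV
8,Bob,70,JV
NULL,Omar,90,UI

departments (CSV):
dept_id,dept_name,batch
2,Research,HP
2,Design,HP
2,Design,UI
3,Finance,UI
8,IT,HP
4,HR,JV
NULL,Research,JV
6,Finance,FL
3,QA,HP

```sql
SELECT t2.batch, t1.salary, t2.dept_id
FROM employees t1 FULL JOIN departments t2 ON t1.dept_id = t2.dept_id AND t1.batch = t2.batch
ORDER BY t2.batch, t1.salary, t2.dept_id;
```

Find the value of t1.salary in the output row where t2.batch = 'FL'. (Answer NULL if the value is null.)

NULL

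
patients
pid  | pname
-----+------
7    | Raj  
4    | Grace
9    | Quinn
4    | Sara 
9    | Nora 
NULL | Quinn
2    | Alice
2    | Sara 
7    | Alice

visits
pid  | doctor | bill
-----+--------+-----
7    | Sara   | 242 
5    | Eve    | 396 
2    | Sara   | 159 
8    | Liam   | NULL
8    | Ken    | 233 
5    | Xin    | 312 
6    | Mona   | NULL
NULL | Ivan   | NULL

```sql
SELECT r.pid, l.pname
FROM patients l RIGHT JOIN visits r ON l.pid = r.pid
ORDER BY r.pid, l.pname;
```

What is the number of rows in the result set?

10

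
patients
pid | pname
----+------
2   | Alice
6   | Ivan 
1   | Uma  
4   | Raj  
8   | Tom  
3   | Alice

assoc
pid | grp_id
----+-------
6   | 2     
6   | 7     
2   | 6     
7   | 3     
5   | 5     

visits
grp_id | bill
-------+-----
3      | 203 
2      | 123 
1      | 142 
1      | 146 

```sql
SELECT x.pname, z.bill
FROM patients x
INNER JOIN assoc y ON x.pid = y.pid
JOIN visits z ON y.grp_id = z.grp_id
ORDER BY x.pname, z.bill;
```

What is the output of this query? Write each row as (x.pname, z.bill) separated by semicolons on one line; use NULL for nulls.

Step 1 — x INNER JOIN y on pid → 3 row(s).
Then INNER JOIN `visits z` on grp_id: keep only rows whose y.grp_id appears in z.

(Ivan, 123)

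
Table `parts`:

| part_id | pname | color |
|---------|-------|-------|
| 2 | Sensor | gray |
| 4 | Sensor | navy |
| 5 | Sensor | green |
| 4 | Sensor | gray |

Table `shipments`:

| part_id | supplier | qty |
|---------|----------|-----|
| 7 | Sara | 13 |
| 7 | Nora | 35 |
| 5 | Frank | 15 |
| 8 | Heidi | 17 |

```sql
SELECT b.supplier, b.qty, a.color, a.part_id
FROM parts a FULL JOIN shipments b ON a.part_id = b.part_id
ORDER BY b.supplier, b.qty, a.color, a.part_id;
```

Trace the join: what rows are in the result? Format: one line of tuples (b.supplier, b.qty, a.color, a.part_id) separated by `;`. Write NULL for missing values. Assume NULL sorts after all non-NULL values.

FULL OUTER JOIN keeps every row from both sides; unmatched rows get NULL for the other side's columns.
Matching on a.part_id = b.part_id.
- part_id=2: no b row matches, row kept with b columns NULL.
- part_id=4: no b row matches, row kept with b columns NULL.
- part_id=5: 1 matching b row(s), so 1 row(s) emitted.
- part_id=4: no b row matches, row kept with b columns NULL.
- 3 b row(s) had no a match → kept, a columns NULL.
After projecting and ordering:
b.supplier | b.qty | a.color | a.part_id
Frank | 15 | green | 5
Heidi | 17 | NULL | NULL
Nora | 35 | NULL | NULL
Sara | 13 | NULL | NULL
NULL | NULL | gray | 2
NULL | NULL | gray | 4
NULL | NULL | navy | 4

(Frank, 15, green, 5); (Heidi, 17, NULL, NULL); (Nora, 35, NULL, NULL); (Sara, 13, NULL, NULL); (NULL, NULL, gray, 2); (NULL, NULL, gray, 4); (NULL, NULL, navy, 4)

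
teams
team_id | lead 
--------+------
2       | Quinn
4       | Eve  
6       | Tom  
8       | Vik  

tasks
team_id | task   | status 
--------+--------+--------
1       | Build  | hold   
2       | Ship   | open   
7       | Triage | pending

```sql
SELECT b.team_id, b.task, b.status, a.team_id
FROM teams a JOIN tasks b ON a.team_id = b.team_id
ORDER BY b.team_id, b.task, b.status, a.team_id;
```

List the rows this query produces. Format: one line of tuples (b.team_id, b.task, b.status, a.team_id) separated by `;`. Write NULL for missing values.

INNER JOIN keeps only pairs where the ON condition holds.
Matching on a.team_id = b.team_id.
- team_id=2: 1 matching b row(s), so 1 row(s) emitted.
- team_id=4: no matching b row, dropped.
- team_id=6: no matching b row, dropped.
- team_id=8: no matching b row, dropped.
After projecting and ordering:
b.team_id | b.task | b.status | a.team_id
2 | Ship | open | 2

(2, Ship, open, 2)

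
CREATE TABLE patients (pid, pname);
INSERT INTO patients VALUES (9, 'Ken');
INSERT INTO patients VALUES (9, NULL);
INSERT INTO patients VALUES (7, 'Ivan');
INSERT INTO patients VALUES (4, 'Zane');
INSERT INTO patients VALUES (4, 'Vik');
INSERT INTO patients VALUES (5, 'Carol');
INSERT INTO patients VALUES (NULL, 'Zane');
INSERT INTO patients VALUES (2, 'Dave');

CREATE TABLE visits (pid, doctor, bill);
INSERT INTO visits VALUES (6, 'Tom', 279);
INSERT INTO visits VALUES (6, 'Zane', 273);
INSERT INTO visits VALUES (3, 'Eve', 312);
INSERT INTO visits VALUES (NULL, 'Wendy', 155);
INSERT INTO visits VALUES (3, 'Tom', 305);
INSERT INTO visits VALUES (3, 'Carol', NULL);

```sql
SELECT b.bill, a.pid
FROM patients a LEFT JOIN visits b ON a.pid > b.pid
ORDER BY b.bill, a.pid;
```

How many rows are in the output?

26

LEFT JOIN keeps every row from `patients`; unmatched rows get NULL for `visits`'s columns.
Matching on a.pid > b.pid. A NULL in a compared column never satisfies the condition.
- a row (pid=9): matches 5 b row(s) → 5 output row(s).
- a row (pid=9): matches 5 b row(s) → 5 output row(s).
- a row (pid=7): matches 5 b row(s) → 5 output row(s).
- a row (pid=4): matches 3 b row(s) → 3 output row(s).
- a row (pid=4): matches 3 b row(s) → 3 output row(s).
- a row (pid=5): matches 3 b row(s) → 3 output row(s).
- a row (pid=NULL): no match → kept, b columns NULL.
- a row (pid=2): no match → kept, b columns NULL.
Total: 24 matched + 2 padded = 26 rows.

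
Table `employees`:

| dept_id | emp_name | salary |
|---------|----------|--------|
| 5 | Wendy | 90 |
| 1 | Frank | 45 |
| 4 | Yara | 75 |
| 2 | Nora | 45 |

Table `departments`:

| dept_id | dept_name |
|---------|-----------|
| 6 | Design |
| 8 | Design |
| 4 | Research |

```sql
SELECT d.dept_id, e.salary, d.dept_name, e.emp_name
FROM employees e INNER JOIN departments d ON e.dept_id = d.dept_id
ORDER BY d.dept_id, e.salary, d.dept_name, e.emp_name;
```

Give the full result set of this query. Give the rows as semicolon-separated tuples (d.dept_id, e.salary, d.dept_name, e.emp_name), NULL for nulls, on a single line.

INNER JOIN keeps only pairs where the ON condition holds.
Matching on e.dept_id = d.dept_id.
- e (dept_id=5) has no partner → excluded.
- e (dept_id=1) has no partner → excluded.
- e (dept_id=4) pairs with 1 row(s) of d.
- e (dept_id=2) has no partner → excluded.
After projecting and ordering:
d.dept_id | e.salary | d.dept_name | e.emp_name
4 | 75 | Research | Yara

(4, 75, Research, Yara)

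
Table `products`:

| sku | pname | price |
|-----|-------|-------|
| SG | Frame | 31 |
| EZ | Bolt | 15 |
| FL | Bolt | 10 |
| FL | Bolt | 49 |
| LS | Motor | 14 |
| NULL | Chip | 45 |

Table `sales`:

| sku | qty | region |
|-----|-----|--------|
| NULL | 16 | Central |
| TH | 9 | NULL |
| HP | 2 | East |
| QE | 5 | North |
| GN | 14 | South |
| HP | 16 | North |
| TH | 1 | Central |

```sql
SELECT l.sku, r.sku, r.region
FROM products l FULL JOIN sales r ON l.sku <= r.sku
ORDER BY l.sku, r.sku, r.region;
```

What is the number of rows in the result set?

25

FULL OUTER JOIN keeps every row from both sides; unmatched rows get NULL for the other side's columns.
Matching on l.sku <= r.sku. A NULL in a compared column never satisfies the condition.
Matched pairs: 23; unmatched l rows kept: 1; unmatched r rows kept: 1.
Total: 23 matched + 2 padded = 25 rows.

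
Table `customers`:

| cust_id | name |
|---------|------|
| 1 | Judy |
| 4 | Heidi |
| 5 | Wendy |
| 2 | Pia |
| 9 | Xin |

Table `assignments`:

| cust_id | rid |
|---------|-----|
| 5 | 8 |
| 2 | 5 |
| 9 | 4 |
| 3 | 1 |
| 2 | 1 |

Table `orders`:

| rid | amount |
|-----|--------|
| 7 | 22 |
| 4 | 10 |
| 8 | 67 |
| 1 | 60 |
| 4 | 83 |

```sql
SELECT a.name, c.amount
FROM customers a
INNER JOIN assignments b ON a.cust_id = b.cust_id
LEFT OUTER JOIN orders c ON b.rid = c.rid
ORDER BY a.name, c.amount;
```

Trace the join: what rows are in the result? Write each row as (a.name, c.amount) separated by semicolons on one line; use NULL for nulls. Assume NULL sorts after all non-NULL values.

Step 1 — a INNER JOIN b on cust_id → 4 row(s).
Then LEFT JOIN `orders c` on rid: each of those 4 rows is kept; rows whose b.rid has no match in c get NULL for c's columns.

(Pia, 60); (Pia, NULL); (Wendy, 67); (Xin, 10); (Xin, 83)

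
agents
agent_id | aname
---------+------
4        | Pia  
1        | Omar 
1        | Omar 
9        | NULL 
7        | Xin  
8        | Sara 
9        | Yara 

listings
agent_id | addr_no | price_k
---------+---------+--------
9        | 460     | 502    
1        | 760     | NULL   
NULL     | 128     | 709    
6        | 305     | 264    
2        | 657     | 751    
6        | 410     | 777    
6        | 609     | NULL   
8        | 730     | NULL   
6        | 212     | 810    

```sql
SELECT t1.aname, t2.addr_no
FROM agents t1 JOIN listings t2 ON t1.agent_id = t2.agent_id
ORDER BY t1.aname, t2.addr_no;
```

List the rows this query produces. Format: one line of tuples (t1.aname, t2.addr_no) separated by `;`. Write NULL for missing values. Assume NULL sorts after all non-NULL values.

INNER JOIN keeps only pairs where the ON condition holds.
Matching on t1.agent_id = t2.agent_id. A NULL in a compared column never satisfies the condition.
- t1 row (agent_id=4): no match → dropped.
- t1 row (agent_id=1): matches 1 t2 row(s) → 1 output row(s).
- t1 row (agent_id=1): matches 1 t2 row(s) → 1 output row(s).
- t1 row (agent_id=9): matches 1 t2 row(s) → 1 output row(s).
- t1 row (agent_id=7): no match → dropped.
- t1 row (agent_id=8): matches 1 t2 row(s) → 1 output row(s).
- t1 row (agent_id=9): matches 1 t2 row(s) → 1 output row(s).
After projecting and ordering:
t1.aname | t2.addr_no
Omar | 760
Omar | 760
Sara | 730
Yara | 460
NULL | 460

(Omar, 760); (Omar, 760); (Sara, 730); (Yara, 460); (NULL, 460)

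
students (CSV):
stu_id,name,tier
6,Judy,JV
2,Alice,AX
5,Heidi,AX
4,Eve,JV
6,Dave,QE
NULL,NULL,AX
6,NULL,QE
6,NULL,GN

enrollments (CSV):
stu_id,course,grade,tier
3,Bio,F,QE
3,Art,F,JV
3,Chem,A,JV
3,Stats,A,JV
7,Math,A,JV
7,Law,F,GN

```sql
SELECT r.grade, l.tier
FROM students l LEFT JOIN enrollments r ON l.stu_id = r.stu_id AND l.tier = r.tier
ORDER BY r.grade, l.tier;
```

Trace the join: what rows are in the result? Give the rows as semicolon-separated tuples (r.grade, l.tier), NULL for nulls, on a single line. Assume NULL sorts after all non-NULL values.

(NULL, AX); (NULL, AX); (NULL, AX); (NULL, GN); (NULL, JV); (NULL, JV); (NULL, QE); (NULL, QE)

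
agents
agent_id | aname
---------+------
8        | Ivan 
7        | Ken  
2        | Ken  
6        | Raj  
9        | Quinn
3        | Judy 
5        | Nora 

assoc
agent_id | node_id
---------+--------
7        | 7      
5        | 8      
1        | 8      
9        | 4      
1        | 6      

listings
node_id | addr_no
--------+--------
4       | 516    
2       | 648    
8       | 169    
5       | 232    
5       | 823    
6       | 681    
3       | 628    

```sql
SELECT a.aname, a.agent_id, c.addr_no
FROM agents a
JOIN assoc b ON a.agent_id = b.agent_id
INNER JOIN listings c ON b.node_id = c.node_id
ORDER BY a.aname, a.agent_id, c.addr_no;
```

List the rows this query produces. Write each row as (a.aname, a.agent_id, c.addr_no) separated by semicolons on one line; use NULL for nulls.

Step 1 — a INNER JOIN b on agent_id → 3 row(s).
Then INNER JOIN `listings c` on node_id: keep only rows whose b.node_id appears in c.

(Nora, 5, 169); (Quinn, 9, 516)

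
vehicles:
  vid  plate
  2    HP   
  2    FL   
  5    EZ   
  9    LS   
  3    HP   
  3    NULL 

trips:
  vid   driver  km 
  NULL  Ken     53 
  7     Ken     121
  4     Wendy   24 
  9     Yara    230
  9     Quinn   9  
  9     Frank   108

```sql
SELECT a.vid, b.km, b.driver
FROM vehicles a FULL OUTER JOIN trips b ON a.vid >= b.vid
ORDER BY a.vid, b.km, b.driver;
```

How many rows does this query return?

FULL OUTER JOIN keeps every row from both sides; unmatched rows get NULL for the other side's columns.
Matching on a.vid >= b.vid. A NULL in a compared column never satisfies the condition.
- a[0] vid=2 → no match; kept with NULLs on the b side.
- a[1] vid=2 → no match; kept with NULLs on the b side.
- a[2] vid=5 → 1 match(es) in b → 1 row(s).
- a[3] vid=9 → 5 match(es) in b → 5 row(s).
- a[4] vid=3 → no match; kept with NULLs on the b side.
- a[5] vid=3 → no match; kept with NULLs on the b side.
- plus 1 unmatched b row(s), each kept with NULL a columns.
Total: 6 matched + 5 padded = 11 rows.

11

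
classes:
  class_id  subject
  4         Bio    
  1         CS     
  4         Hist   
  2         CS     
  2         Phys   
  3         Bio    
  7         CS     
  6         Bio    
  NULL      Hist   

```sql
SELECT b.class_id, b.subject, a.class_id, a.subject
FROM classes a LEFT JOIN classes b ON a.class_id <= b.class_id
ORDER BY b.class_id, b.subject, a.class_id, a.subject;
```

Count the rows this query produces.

LEFT JOIN keeps every row from `classes a`; unmatched rows get NULL for `classes b`'s columns.
Matching on a.class_id <= b.class_id. A NULL in a compared column never satisfies the condition.
- class_id=4: 4 matching b row(s), so 4 row(s) emitted.
- class_id=1: 8 matching b row(s), so 8 row(s) emitted.
- class_id=4: 4 matching b row(s), so 4 row(s) emitted.
- class_id=2: 7 matching b row(s), so 7 row(s) emitted.
- class_id=2: 7 matching b row(s), so 7 row(s) emitted.
- class_id=3: 5 matching b row(s), so 5 row(s) emitted.
- class_id=7: 1 matching b row(s), so 1 row(s) emitted.
- class_id=6: 2 matching b row(s), so 2 row(s) emitted.
- class_id=NULL: no b row matches, row kept with b columns NULL.
Total: 38 matched + 1 padded = 39 rows.

39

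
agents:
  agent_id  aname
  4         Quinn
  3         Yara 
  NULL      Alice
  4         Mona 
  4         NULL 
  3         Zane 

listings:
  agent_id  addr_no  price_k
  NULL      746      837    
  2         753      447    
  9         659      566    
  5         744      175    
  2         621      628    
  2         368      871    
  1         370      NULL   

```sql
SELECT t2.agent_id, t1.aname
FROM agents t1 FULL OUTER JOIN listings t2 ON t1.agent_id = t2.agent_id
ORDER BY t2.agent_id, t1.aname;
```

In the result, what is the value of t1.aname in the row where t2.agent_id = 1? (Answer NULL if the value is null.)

NULL

FULL OUTER JOIN keeps every row from both sides; unmatched rows get NULL for the other side's columns.
Matching on t1.agent_id = t2.agent_id. A NULL in a compared column never satisfies the condition.
Matched pairs: 0; unmatched t1 rows kept: 6; unmatched t2 rows kept: 7.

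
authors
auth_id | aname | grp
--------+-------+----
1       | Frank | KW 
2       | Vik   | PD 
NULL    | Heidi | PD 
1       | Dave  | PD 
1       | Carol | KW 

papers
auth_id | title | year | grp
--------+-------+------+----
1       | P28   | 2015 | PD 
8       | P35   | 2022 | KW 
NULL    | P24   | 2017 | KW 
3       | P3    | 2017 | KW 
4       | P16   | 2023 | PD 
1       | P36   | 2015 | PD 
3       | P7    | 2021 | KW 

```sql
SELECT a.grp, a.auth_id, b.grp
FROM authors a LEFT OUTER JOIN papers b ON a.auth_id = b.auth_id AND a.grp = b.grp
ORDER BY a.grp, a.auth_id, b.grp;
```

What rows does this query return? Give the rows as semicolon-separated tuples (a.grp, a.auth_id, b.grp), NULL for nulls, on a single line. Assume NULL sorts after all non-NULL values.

(KW, 1, NULL); (KW, 1, NULL); (PD, 1, PD); (PD, 1, PD); (PD, 2, NULL); (PD, NULL, NULL)

LEFT JOIN keeps every row from `authors`; unmatched rows get NULL for `papers`'s columns.
Matching on a.auth_id = b.auth_id AND a.grp = b.grp. A NULL in a compared column never satisfies the condition.
Matched pairs: 2; unmatched a rows kept: 4.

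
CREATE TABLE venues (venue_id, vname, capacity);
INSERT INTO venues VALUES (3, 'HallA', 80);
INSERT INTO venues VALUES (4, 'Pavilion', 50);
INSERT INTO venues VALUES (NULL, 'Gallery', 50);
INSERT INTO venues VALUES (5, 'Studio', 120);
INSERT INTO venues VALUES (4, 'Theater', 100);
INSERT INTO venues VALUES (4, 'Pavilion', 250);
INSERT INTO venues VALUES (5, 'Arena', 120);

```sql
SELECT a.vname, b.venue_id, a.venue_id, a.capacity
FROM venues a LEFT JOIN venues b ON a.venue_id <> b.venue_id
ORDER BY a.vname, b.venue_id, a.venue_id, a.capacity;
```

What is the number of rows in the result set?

23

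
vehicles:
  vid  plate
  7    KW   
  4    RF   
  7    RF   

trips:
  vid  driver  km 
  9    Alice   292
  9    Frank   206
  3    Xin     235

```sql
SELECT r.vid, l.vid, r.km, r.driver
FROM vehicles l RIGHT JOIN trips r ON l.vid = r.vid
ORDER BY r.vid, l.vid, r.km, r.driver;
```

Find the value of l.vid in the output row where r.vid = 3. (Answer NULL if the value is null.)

RIGHT JOIN keeps every row from `trips`; unmatched rows get NULL for `vehicles`'s columns.
Matching on l.vid = r.vid.
Matched pairs: 0; unmatched r rows kept: 3.

NULL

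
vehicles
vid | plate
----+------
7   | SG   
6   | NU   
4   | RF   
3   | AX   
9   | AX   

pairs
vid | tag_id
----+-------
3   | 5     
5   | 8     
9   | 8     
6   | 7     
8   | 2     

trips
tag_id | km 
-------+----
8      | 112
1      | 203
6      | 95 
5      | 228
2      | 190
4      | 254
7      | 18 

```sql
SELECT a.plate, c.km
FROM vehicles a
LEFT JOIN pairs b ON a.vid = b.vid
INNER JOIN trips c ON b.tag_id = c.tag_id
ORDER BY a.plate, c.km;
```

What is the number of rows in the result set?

3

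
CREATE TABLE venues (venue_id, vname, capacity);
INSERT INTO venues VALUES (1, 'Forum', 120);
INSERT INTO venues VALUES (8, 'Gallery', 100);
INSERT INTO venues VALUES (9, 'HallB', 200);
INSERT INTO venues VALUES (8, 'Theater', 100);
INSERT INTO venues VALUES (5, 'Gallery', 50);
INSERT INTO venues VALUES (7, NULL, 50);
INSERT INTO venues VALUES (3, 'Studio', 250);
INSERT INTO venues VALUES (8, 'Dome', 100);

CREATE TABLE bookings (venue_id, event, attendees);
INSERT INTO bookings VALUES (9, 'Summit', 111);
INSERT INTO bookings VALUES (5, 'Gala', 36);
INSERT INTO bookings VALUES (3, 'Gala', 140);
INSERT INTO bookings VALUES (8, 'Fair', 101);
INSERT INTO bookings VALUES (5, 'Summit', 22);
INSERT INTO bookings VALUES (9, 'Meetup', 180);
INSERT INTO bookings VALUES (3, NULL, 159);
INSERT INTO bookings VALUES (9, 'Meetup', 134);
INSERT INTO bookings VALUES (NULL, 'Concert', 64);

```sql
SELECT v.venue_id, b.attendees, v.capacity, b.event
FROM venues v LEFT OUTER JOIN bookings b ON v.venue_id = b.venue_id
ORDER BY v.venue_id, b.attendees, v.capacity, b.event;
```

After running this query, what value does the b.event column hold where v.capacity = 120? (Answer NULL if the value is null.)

NULL

LEFT JOIN keeps every row from `venues`; unmatched rows get NULL for `bookings`'s columns.
Matching on v.venue_id = b.venue_id. A NULL in a compared column never satisfies the condition.
- v (venue_id=1) has no partner → padded with NULL.
- v (venue_id=8) pairs with 1 row(s) of b.
- v (venue_id=9) pairs with 3 row(s) of b.
- v (venue_id=8) pairs with 1 row(s) of b.
- v (venue_id=5) pairs with 2 row(s) of b.
- v (venue_id=7) has no partner → padded with NULL.
- v (venue_id=3) pairs with 2 row(s) of b.
- v (venue_id=8) pairs with 1 row(s) of b.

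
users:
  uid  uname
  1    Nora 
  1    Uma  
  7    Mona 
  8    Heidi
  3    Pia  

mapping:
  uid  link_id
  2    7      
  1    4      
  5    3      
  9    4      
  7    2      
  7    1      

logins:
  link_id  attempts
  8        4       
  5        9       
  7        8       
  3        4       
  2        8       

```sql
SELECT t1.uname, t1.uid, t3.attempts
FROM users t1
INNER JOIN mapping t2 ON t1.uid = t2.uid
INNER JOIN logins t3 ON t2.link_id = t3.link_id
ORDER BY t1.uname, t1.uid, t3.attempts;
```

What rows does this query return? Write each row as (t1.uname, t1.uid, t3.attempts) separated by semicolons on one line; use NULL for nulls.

(Mona, 7, 8)

Joins associate left-to-right: users INNER JOIN mapping on uid gives 4 intermediate row(s).
Then INNER JOIN `logins t3` on link_id: keep only rows whose t2.link_id appears in t3.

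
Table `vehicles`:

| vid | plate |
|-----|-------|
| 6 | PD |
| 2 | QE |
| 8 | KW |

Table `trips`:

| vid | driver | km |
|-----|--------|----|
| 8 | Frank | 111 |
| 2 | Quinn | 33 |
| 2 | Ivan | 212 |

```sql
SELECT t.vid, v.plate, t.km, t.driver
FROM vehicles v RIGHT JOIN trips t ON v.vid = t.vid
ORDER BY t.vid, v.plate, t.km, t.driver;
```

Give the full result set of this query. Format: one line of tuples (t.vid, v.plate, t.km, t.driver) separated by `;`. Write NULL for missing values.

(2, QE, 33, Quinn); (2, QE, 212, Ivan); (8, KW, 111, Frank)

RIGHT JOIN keeps every row from `trips`; unmatched rows get NULL for `vehicles`'s columns.
Matching on v.vid = t.vid.
- vid=6: no matching t row.
- vid=2: 2 matching t row(s), so 2 row(s) emitted.
- vid=8: 1 matching t row(s), so 1 row(s) emitted.
- every t row matched at least one v row.
After projecting and ordering:
t.vid | v.plate | t.km | t.driver
2 | QE | 33 | Quinn
2 | QE | 212 | Ivan
8 | KW | 111 | Frank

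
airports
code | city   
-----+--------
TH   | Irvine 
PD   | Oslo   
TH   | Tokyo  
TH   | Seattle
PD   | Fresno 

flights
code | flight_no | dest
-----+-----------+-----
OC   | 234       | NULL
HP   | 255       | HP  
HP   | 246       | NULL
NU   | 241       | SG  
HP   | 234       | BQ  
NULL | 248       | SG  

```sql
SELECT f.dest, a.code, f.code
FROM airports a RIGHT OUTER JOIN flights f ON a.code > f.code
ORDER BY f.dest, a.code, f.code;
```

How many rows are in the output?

RIGHT JOIN keeps every row from `flights`; unmatched rows get NULL for `airports`'s columns.
Matching on a.code > f.code. A NULL in a compared column never satisfies the condition.
Matched pairs: 25; unmatched f rows kept: 1.
Total: 25 matched + 1 padded = 26 rows.

26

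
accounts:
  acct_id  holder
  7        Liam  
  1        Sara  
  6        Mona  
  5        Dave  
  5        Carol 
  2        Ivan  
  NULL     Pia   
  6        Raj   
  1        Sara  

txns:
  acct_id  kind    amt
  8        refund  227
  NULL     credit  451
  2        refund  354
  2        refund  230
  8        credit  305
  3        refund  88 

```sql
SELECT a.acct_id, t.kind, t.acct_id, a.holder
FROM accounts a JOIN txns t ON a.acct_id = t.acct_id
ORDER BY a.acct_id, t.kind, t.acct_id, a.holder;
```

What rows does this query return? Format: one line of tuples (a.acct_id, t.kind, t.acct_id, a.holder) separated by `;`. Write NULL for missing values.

INNER JOIN keeps only pairs where the ON condition holds.
Matching on a.acct_id = t.acct_id. A NULL in a compared column never satisfies the condition.
- a row (acct_id=7): no match → dropped.
- a row (acct_id=1): no match → dropped.
- a row (acct_id=6): no match → dropped.
- a row (acct_id=5): no match → dropped.
- a row (acct_id=5): no match → dropped.
- a row (acct_id=2): matches 2 t row(s) → 2 output row(s).
- a row (acct_id=NULL): no match → dropped.
- a row (acct_id=6): no match → dropped.
- a row (acct_id=1): no match → dropped.
After projecting and ordering:
a.acct_id | t.kind | t.acct_id | a.holder
2 | refund | 2 | Ivan
2 | refund | 2 | Ivan

(2, refund, 2, Ivan); (2, refund, 2, Ivan)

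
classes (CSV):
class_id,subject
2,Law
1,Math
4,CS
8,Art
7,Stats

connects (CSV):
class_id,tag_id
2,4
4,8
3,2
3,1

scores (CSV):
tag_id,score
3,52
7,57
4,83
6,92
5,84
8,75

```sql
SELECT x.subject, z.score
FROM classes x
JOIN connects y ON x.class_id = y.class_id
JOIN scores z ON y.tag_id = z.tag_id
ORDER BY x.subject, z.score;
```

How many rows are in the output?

2

Evaluate left to right. First `classes x INNER JOIN connects y` on class_id: 2 row(s).
Then INNER JOIN `scores z` on tag_id: keep only rows whose y.tag_id appears in z.
Result: 2 row(s).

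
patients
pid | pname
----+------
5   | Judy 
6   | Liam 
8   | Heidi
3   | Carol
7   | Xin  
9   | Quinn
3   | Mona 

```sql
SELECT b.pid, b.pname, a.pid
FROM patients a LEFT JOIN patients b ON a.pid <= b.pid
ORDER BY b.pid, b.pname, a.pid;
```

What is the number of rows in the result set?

29

LEFT JOIN keeps every row from `patients a`; unmatched rows get NULL for `patients b`'s columns.
Matching on a.pid <= b.pid.
- a (pid=5) pairs with 5 row(s) of b.
- a (pid=6) pairs with 4 row(s) of b.
- a (pid=8) pairs with 2 row(s) of b.
- a (pid=3) pairs with 7 row(s) of b.
- a (pid=7) pairs with 3 row(s) of b.
- a (pid=9) pairs with 1 row(s) of b.
- a (pid=3) pairs with 7 row(s) of b.
Total: 29 rows.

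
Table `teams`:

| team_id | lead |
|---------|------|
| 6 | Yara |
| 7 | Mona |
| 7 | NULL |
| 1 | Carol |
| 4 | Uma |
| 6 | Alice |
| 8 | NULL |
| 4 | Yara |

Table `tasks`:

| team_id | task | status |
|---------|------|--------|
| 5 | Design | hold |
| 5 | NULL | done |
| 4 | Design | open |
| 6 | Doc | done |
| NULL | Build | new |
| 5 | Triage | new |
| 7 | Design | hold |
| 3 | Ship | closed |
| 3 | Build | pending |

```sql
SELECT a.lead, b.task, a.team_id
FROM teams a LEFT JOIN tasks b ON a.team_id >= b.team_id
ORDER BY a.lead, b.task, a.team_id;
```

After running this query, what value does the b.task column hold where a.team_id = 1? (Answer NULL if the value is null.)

LEFT JOIN keeps every row from `teams`; unmatched rows get NULL for `tasks`'s columns.
Matching on a.team_id >= b.team_id. A NULL in a compared column never satisfies the condition.
Matched pairs: 44; unmatched a rows kept: 1.

NULL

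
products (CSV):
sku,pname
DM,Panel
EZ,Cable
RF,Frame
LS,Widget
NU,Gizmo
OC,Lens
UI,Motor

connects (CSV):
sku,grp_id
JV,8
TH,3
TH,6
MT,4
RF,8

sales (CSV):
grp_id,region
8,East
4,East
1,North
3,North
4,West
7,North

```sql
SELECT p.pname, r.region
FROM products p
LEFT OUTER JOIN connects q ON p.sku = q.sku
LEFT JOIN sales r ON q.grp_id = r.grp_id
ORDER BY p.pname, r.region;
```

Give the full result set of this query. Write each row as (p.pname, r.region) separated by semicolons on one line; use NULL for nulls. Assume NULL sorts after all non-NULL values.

(Cable, NULL); (Frame, East); (Gizmo, NULL); (Lens, NULL); (Motor, NULL); (Panel, NULL); (Widget, NULL)

Joins associate left-to-right: products LEFT JOIN connects on sku gives 7 intermediate row(s).
Then LEFT JOIN `sales r` on grp_id: each of those 7 rows is kept; rows whose q.grp_id has no match in r get NULL for r's columns.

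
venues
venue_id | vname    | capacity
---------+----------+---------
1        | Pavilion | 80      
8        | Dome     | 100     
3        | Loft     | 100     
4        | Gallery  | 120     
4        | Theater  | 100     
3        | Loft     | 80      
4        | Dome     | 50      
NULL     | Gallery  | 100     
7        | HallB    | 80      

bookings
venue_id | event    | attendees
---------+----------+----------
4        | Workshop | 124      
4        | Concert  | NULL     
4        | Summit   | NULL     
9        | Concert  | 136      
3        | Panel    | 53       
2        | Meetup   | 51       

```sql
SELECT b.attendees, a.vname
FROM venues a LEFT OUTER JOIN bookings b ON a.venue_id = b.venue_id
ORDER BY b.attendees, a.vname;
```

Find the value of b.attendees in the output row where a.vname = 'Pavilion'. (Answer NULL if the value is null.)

LEFT JOIN keeps every row from `venues`; unmatched rows get NULL for `bookings`'s columns.
Matching on a.venue_id = b.venue_id. A NULL in a compared column never satisfies the condition.
- a[0] venue_id=1 → no match; kept with NULLs on the b side.
- a[1] venue_id=8 → no match; kept with NULLs on the b side.
- a[2] venue_id=3 → 1 match(es) in b → 1 row(s).
- a[3] venue_id=4 → 3 match(es) in b → 3 row(s).
- a[4] venue_id=4 → 3 match(es) in b → 3 row(s).
- a[5] venue_id=3 → 1 match(es) in b → 1 row(s).
- a[6] venue_id=4 → 3 match(es) in b → 3 row(s).
- a[7] venue_id=NULL → no match; kept with NULLs on the b side.
- a[8] venue_id=7 → no match; kept with NULLs on the b side.

NULL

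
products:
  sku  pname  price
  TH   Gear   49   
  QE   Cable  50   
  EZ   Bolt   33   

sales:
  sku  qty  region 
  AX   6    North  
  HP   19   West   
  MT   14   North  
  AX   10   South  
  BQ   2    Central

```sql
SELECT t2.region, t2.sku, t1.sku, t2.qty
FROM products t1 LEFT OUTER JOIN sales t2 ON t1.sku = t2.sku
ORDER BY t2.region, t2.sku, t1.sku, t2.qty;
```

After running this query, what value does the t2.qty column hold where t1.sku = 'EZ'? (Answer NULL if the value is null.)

NULL

LEFT JOIN keeps every row from `products`; unmatched rows get NULL for `sales`'s columns.
Matching on t1.sku = t2.sku.
- t1 (sku=TH) has no partner → padded with NULL.
- t1 (sku=QE) has no partner → padded with NULL.
- t1 (sku=EZ) has no partner → padded with NULL.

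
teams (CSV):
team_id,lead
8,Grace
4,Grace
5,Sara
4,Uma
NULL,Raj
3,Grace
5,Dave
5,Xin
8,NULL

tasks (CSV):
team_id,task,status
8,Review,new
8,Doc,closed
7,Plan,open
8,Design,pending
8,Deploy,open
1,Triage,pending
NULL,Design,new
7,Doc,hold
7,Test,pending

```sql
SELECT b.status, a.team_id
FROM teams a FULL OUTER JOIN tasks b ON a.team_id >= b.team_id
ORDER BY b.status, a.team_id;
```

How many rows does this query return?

24

FULL OUTER JOIN keeps every row from both sides; unmatched rows get NULL for the other side's columns.
Matching on a.team_id >= b.team_id. A NULL in a compared column never satisfies the condition.
Matched pairs: 22; unmatched a rows kept: 1; unmatched b rows kept: 1.
Total: 22 matched + 2 padded = 24 rows.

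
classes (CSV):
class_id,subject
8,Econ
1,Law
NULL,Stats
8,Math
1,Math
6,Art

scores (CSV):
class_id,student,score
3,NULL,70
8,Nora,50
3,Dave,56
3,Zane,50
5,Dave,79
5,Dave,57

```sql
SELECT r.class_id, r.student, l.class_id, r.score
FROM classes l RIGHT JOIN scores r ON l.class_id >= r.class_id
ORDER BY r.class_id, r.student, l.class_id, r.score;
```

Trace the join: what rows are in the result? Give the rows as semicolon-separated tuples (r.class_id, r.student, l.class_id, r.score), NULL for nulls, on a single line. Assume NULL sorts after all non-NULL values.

(3, Dave, 6, 56); (3, Dave, 8, 56); (3, Dave, 8, 56); (3, Zane, 6, 50); (3, Zane, 8, 50); (3, Zane, 8, 50); (3, NULL, 6, 70); (3, NULL, 8, 70); (3, NULL, 8, 70); (5, Dave, 6, 57); (5, Dave, 6, 79); (5, Dave, 8, 57); (5, Dave, 8, 57); (5, Dave, 8, 79); (5, Dave, 8, 79); (8, Nora, 8, 50); (8, Nora, 8, 50)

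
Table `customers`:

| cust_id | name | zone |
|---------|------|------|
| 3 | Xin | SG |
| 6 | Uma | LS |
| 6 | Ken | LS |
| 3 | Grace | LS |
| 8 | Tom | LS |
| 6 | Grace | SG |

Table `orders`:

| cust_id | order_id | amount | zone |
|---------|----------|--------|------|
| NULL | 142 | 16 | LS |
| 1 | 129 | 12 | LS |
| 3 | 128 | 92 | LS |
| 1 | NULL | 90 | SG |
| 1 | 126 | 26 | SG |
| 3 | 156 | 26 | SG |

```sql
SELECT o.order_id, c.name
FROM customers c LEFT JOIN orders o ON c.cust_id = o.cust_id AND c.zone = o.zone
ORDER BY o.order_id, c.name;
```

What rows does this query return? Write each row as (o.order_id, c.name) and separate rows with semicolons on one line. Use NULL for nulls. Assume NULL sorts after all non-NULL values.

(128, Grace); (156, Xin); (NULL, Grace); (NULL, Ken); (NULL, Tom); (NULL, Uma)

LEFT JOIN keeps every row from `customers`; unmatched rows get NULL for `orders`'s columns.
Matching on c.cust_id = o.cust_id AND c.zone = o.zone. A NULL in a compared column never satisfies the condition.
- c (cust_id=3, zone=SG) pairs with 1 row(s) of o.
- c (cust_id=6, zone=LS) has no partner → padded with NULL.
- c (cust_id=6, zone=LS) has no partner → padded with NULL.
- c (cust_id=3, zone=LS) pairs with 1 row(s) of o.
- c (cust_id=8, zone=LS) has no partner → padded with NULL.
- c (cust_id=6, zone=SG) has no partner → padded with NULL.
After projecting and ordering:
o.order_id | c.name
128 | Grace
156 | Xin
NULL | Grace
NULL | Ken
NULL | Tom
NULL | Uma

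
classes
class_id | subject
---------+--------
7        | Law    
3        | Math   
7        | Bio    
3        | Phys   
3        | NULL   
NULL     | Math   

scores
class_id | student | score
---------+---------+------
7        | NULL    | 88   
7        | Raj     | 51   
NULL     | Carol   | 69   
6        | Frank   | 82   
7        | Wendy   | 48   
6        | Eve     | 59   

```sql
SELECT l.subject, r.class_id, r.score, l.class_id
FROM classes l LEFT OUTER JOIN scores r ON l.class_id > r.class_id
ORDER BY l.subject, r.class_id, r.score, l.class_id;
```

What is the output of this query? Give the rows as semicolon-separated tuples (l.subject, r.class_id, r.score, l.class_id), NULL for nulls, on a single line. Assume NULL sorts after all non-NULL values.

(Bio, 6, 59, 7); (Bio, 6, 82, 7); (Law, 6, 59, 7); (Law, 6, 82, 7); (Math, NULL, NULL, 3); (Math, NULL, NULL, NULL); (Phys, NULL, NULL, 3); (NULL, NULL, NULL, 3)

LEFT JOIN keeps every row from `classes`; unmatched rows get NULL for `scores`'s columns.
Matching on l.class_id > r.class_id. A NULL in a compared column never satisfies the condition.
- l row (class_id=7): matches 2 r row(s) → 2 output row(s).
- l row (class_id=3): no match → kept, r columns NULL.
- l row (class_id=7): matches 2 r row(s) → 2 output row(s).
- l row (class_id=3): no match → kept, r columns NULL.
- l row (class_id=3): no match → kept, r columns NULL.
- l row (class_id=NULL): no match → kept, r columns NULL.
After projecting and ordering:
l.subject | r.class_id | r.score | l.class_id
Bio | 6 | 59 | 7
Bio | 6 | 82 | 7
Law | 6 | 59 | 7
Law | 6 | 82 | 7
Math | NULL | NULL | 3
Math | NULL | NULL | NULL
Phys | NULL | NULL | 3
NULL | NULL | NULL | 3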